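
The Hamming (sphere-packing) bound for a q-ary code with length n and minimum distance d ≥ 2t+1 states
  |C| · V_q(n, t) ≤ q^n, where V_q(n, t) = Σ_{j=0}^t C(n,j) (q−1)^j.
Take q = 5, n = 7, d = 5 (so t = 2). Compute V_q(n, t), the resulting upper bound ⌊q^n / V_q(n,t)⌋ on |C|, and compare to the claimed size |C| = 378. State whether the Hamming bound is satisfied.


V_q(n, t) = 365, q^n = 78125, Hamming bound = 214, |C| = 378 > bound (violated).

Step 1: Compute V_q(n, t) = Σ_{j=0}^2 C(n, j) (q−1)^j.
  j = 0: C(7,0)·(4)^0 = 1·1 = 1.
  j = 1: C(7,1)·(4)^1 = 7·4 = 28.
  j = 2: C(7,2)·(4)^2 = 21·16 = 336.
  V_q(n, t) = 1 + 28 + 336 = 365.
Step 2: q^n = 5^7 = 78125.
Step 3: Hamming bound ⌊q^n / V_q(n,t)⌋ = ⌊78125/365⌋ = 214.
Step 4: Compare |C| = 378 to 214: violated.
The claimed |C| lies above the Hamming bound, so no 5-ary code of length 7 with d ≥ 5 can have 378 codewords.


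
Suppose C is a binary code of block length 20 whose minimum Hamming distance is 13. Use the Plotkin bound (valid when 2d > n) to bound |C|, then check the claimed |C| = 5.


Plotkin bound M ≤ 4; given |C| = 5 > bound (violated).

Check applicability: 2d = 26, n = 20.
2d − n = 6 > 0, so Plotkin applies.
Compute d/(2d−n) = 13/6 ≈ 2.1667.
⌊d/(2d−n)⌋ = 2.
Plotkin bound: M ≤ 2·2 = 4.
Given |C| = 5, check: VIOLATED.
This |C| is above the Plotkin bound, so no binary code with n = 20, d = 13 and 5 codewords exists.


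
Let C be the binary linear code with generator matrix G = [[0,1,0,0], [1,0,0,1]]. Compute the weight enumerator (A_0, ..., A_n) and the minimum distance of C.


Weight distribution: A_0 = 1, A_1 = 1, A_2 = 1, A_3 = 1. Minimum distance d = 1.

Enumerate all 2^2 = 4 messages m ∈ F_2^2.
For each, compute codeword c = mG in F_2^4, then tally its weight.
  m = 00 → c = 0000, weight = 0.
  m = 10 → c = 0100, weight = 1.
  m = 01 → c = 1001, weight = 2.
  m = 11 → c = 1101, weight = 3.
Tally weights:
  weight 0: 1 codewords.
  weight 1: 1 codewords.
  weight 2: 1 codewords.
  weight 3: 1 codewords.
Minimum distance d = smallest w > 0 with A_w > 0 = 1.
Sanity: Σ A_w = 4 = 2^2 = 4 ✓.


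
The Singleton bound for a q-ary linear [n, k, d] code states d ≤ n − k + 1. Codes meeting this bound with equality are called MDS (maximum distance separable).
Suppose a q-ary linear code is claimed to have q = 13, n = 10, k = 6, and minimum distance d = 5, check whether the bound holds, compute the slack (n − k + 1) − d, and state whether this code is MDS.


Singleton RHS = n − k + 1 = 5, slack = 0, bound satisfied, MDS.

Singleton bound: d ≤ n − k + 1.
Here n = 10, k = 6, so n − k + 1 = 5.
Given d = 5, check d ≤ 5: YES.
Slack = (n − k + 1) − d = 0.
The code is MDS (slack = 0).
Description: the claimed parameters are [10, 6, 5]_13; such a code would be MDS (meets Singleton bound).


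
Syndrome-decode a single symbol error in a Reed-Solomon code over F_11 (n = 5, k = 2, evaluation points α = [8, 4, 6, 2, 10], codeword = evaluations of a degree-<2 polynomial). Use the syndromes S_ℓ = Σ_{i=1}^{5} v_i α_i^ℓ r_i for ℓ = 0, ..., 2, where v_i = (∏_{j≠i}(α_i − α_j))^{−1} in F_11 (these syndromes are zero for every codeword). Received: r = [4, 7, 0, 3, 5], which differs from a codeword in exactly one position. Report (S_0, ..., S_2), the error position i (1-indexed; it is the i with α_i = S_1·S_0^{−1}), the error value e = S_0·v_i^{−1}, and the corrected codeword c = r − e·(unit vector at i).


S = (3, 8, 3), error at position 5, error magnitude e = 8, c = [4, 7, 0, 3, 8].

Step 1: column multipliers v_i = (∏_{j≠i}(α_i − α_j))^{−1} mod 11.
  i = 1 (α = 8): (8−4)(8−6)(8−2)(8−10) = 4·2·6·(−2) = −96 ≡ 3, so v_1 = 3^{−1} = 4 (mod 11).
  i = 2 (α = 4): (4−8)(4−6)(4−2)(4−10) = (−4)·(−2)·2·(−6) = −96 ≡ 3, so v_2 = 3^{−1} = 4 (mod 11).
  i = 3 (α = 6): (6−8)(6−4)(6−2)(6−10) = (−2)·2·4·(−4) = 64 ≡ 9, so v_3 = 9^{−1} = 5 (mod 11).
  i = 4 (α = 2): (2−8)(2−4)(2−6)(2−10) = (−6)·(−2)·(−4)·(−8) = 384 ≡ 10, so v_4 = 10^{−1} = 10 (mod 11).
  i = 5 (α = 10): (10−8)(10−4)(10−6)(10−2) = 2·6·4·8 = 384 ≡ 10, so v_5 = 10^{−1} = 10 (mod 11).
  v = [4, 4, 5, 10, 10].
Step 2: syndromes of r = [4, 7, 0, 3, 5] (all sums mod 11).
  S_0 = Σ v_i r_i = 4·4 + 4·7 + 5·0 + 10·3 + 10·5 = 124 ≡ 3.
  S_1 = Σ v_i α_i r_i = 4·8·4 + 4·4·7 + 5·6·0 + 10·2·3 + 10·10·5 = 800 ≡ 8.
  α_i^2 mod 11 = [9, 5, 3, 4, 1].
  S_2 = Σ v_i α_i^2 r_i = 4·9·4 + 4·5·7 + 5·3·0 + 10·4·3 + 10·1·5 = 454 ≡ 3.
  S = (3, 8, 3) ≠ 0, so r is not a codeword (an error is present).
Step 3: locate the error. For a single error e at position i, S_ℓ = v_i·e·α_i^ℓ, so α_err = S_1/S_0.
  S_0^{−1} = 3^{−1} = 4 (mod 11), so α_err = 8·4 = 32 ≡ 10 = α_5. Error position i = 5.
  Consistency check: S_2/S_1 = 3·7 = 21 ≡ 10 = α_err ✓ (single-error assumption holds).
Step 4: error magnitude e = S_0/v_5 = S_0·∏_{j≠5}(α_5 − α_j) = 3·10 = 30 ≡ 8 (mod 11).
Step 5: correct position 5: c_5 = r_5 − e = 5 − 8 ≡ 8 (mod 11). Hence c = [4, 7, 0, 3, 8].
  Check: interpolating c through the α_i gives m(x) = 10 + 2·x (degree < 2) with m(α_i) = c_i for every i, so c is indeed a codeword.


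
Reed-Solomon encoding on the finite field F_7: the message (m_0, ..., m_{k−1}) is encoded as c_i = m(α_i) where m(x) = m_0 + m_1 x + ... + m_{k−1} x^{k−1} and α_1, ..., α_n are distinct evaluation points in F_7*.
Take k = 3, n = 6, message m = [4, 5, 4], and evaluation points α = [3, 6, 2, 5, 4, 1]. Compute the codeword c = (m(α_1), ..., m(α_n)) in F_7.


c = [6, 3, 2, 3, 4, 6]

Message polynomial: m(x) = 4 + 5·x + 4·x^2 (mod 7).
For each evaluation point α_i, compute m(α_i) mod 7:
  α_1 = 3: Horner steps 4 → 3 → 6, so m(3) = 6.
  α_2 = 6: Horner steps 4 → 1 → 3, so m(6) = 3.
  α_3 = 2: Horner steps 4 → 6 → 2, so m(2) = 2.
  α_4 = 5: Horner steps 4 → 4 → 3, so m(5) = 3.
  α_5 = 4: Horner steps 4 → 0 → 4, so m(4) = 4.
  α_6 = 1: Horner steps 4 → 2 → 6, so m(1) = 6.
Codeword c = [6, 3, 2, 3, 4, 6] ∈ F_7^6.


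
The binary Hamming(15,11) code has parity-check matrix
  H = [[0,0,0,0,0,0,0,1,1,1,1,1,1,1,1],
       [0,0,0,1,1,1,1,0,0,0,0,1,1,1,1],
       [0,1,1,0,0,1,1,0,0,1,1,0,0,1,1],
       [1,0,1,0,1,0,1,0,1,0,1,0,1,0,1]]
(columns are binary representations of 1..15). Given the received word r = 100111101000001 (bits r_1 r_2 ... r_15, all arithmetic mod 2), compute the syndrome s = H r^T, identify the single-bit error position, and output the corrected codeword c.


s = (0, 1, 1, 1)^T, error position = 7, corrected codeword c = 100111001000001

Compute s = H r^T mod 2 one row at a time:
  s_1 = 0 + 1 + 0 + 0 + 0 + 0 + 0 + 1 = 2 ≡ 0 (mod 2).
  s_2 = 1 + 1 + 1 + 1 + 0 + 0 + 0 + 1 = 5 ≡ 1 (mod 2).
  s_3 = 0 + 0 + 1 + 1 + 0 + 0 + 0 + 1 = 3 ≡ 1 (mod 2).
  s_4 = 1 + 0 + 1 + 1 + 1 + 0 + 0 + 1 = 5 ≡ 1 (mod 2).
s = (0, 1, 1, 1)^T — this equals column 7 of H (binary 0111), so error is at position 7.
Correct: flip bit 7 of r = 100111101000001 to get c = 100111001000001.


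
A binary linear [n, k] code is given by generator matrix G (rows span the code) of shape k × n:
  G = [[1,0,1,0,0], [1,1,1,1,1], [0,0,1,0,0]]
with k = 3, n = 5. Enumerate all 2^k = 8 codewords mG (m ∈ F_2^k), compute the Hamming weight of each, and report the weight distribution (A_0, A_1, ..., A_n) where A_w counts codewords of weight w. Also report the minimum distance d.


Weight distribution: A_0 = 1, A_1 = 2, A_2 = 1, A_3 = 1, A_4 = 2, A_5 = 1. Minimum distance d = 1.

Enumerate all 2^3 = 8 messages m ∈ F_2^3.
For each, compute codeword c = mG in F_2^5, then tally its weight.
  m = 000 → c = 00000, weight = 0.
  m = 100 → c = 10100, weight = 2.
  m = 010 → c = 11111, weight = 5.
  m = 110 → c = 01011, weight = 3.
  m = 001 → c = 00100, weight = 1.
  m = 101 → c = 10000, weight = 1.
  m = 011 → c = 11011, weight = 4.
  m = 111 → c = 01111, weight = 4.
Tally weights:
  weight 0: 1 codewords.
  weight 1: 2 codewords.
  weight 2: 1 codewords.
  weight 3: 1 codewords.
  weight 4: 2 codewords.
  weight 5: 1 codewords.
Minimum distance d = smallest w > 0 with A_w > 0 = 1.
Sanity: Σ A_w = 8 = 2^3 = 8 ✓.


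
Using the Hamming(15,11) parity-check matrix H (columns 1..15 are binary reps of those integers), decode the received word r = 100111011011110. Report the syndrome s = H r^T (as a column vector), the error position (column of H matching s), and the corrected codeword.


s = (0, 0, 1, 1)^T, error position = 3, corrected codeword c = 101111011011110

Compute s = H r^T mod 2 one row at a time:
  s_1 = 1 + 1 + 0 + 1 + 1 + 1 + 1 + 0 = 6 ≡ 0 (mod 2).
  s_2 = 1 + 1 + 1 + 0 + 1 + 1 + 1 + 0 = 6 ≡ 0 (mod 2).
  s_3 = 0 + 0 + 1 + 0 + 0 + 1 + 1 + 0 = 3 ≡ 1 (mod 2).
  s_4 = 1 + 0 + 1 + 0 + 1 + 1 + 1 + 0 = 5 ≡ 1 (mod 2).
s = (0, 0, 1, 1)^T — this equals column 3 of H (binary 0011), so error is at position 3.
Correct: flip bit 3 of r = 100111011011110 to get c = 101111011011110.


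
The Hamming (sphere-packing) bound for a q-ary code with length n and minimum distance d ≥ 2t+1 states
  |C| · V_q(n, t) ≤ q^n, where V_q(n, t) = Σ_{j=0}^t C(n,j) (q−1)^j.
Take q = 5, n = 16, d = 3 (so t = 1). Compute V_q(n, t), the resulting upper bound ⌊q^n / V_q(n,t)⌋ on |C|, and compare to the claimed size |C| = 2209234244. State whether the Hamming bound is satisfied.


V_q(n, t) = 65, q^n = 152587890625, Hamming bound = 2347506009, |C| = 2209234244 ≤ bound (satisfied).

Step 1: Compute V_q(n, t) = Σ_{j=0}^1 C(n, j) (q−1)^j.
  j = 0: C(16,0)·(4)^0 = 1·1 = 1.
  j = 1: C(16,1)·(4)^1 = 16·4 = 64.
  V_q(n, t) = 1 + 64 = 65.
Step 2: q^n = 5^16 = 152587890625.
Step 3: Hamming bound ⌊q^n / V_q(n,t)⌋ = ⌊152587890625/65⌋ = 2347506009.
Step 4: Compare |C| = 2209234244 to 2347506009: satisfied.
The claimed |C| lies below the Hamming bound.


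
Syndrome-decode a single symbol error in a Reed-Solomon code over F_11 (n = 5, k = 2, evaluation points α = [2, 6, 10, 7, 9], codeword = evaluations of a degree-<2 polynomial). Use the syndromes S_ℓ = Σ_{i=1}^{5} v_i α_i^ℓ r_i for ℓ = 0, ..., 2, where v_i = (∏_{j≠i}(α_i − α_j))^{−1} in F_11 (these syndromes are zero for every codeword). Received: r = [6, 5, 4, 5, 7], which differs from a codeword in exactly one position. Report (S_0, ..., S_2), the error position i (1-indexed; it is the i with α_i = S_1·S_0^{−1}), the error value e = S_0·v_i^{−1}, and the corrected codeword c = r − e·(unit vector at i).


S = (10, 4, 6), error at position 4, error magnitude e = 3, c = [6, 5, 4, 2, 7].

Step 1: column multipliers v_i = (∏_{j≠i}(α_i − α_j))^{−1} mod 11.
  i = 1 (α = 2): (2−6)(2−10)(2−7)(2−9) = (−4)·(−8)·(−5)·(−7) = 1120 ≡ 9, so v_1 = 9^{−1} = 5 (mod 11).
  i = 2 (α = 6): (6−2)(6−10)(6−7)(6−9) = 4·(−4)·(−1)·(−3) = −48 ≡ 7, so v_2 = 7^{−1} = 8 (mod 11).
  i = 3 (α = 10): (10−2)(10−6)(10−7)(10−9) = 8·4·3·1 = 96 ≡ 8, so v_3 = 8^{−1} = 7 (mod 11).
  i = 4 (α = 7): (7−2)(7−6)(7−10)(7−9) = 5·1·(−3)·(−2) = 30 ≡ 8, so v_4 = 8^{−1} = 7 (mod 11).
  i = 5 (α = 9): (9−2)(9−6)(9−10)(9−7) = 7·3·(−1)·2 = −42 ≡ 2, so v_5 = 2^{−1} = 6 (mod 11).
  v = [5, 8, 7, 7, 6].
Step 2: syndromes of r = [6, 5, 4, 5, 7] (all sums mod 11).
  S_0 = Σ v_i r_i = 5·6 + 8·5 + 7·4 + 7·5 + 6·7 = 175 ≡ 10.
  S_1 = Σ v_i α_i r_i = 5·2·6 + 8·6·5 + 7·10·4 + 7·7·5 + 6·9·7 = 1203 ≡ 4.
  α_i^2 mod 11 = [4, 3, 1, 5, 4].
  S_2 = Σ v_i α_i^2 r_i = 5·4·6 + 8·3·5 + 7·1·4 + 7·5·5 + 6·4·7 = 611 ≡ 6.
  S = (10, 4, 6) ≠ 0, so r is not a codeword (an error is present).
Step 3: locate the error. For a single error e at position i, S_ℓ = v_i·e·α_i^ℓ, so α_err = S_1/S_0.
  S_0^{−1} = 10^{−1} = 10 (mod 11), so α_err = 4·10 = 40 ≡ 7 = α_4. Error position i = 4.
  Consistency check: S_2/S_1 = 6·3 = 18 ≡ 7 = α_err ✓ (single-error assumption holds).
Step 4: error magnitude e = S_0/v_4 = S_0·∏_{j≠4}(α_4 − α_j) = 10·8 = 80 ≡ 3 (mod 11).
Step 5: correct position 4: c_4 = r_4 − e = 5 − 3 ≡ 2 (mod 11). Hence c = [6, 5, 4, 2, 7].
  Check: interpolating c through the α_i gives m(x) = 1 + 8·x (degree < 2) with m(α_i) = c_i for every i, so c is indeed a codeword.


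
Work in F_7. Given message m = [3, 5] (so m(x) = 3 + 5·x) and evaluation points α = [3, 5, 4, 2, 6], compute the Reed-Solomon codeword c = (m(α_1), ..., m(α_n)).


c = [4, 0, 2, 6, 5]

Message polynomial: m(x) = 3 + 5·x (mod 7).
For each evaluation point α_i, compute m(α_i) mod 7:
  α_1 = 3: Horner steps 5 → 4, so m(3) = 4.
  α_2 = 5: Horner steps 5 → 0, so m(5) = 0.
  α_3 = 4: Horner steps 5 → 2, so m(4) = 2.
  α_4 = 2: Horner steps 5 → 6, so m(2) = 6.
  α_5 = 6: Horner steps 5 → 5, so m(6) = 5.
Codeword c = [4, 0, 2, 6, 5] ∈ F_7^5.


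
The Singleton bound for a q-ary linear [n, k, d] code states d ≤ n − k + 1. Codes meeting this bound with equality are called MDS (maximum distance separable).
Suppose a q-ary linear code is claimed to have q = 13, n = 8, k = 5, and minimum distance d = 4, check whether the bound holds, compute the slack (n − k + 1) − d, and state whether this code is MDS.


Singleton RHS = n − k + 1 = 4, slack = 0, bound satisfied, MDS.

Singleton bound: d ≤ n − k + 1.
Here n = 8, k = 5, so n − k + 1 = 4.
Given d = 4, check d ≤ 4: YES.
Slack = (n − k + 1) − d = 0.
The code is MDS (slack = 0).
Description: the claimed parameters are [8, 5, 4]_13; such a code would be MDS (meets Singleton bound).


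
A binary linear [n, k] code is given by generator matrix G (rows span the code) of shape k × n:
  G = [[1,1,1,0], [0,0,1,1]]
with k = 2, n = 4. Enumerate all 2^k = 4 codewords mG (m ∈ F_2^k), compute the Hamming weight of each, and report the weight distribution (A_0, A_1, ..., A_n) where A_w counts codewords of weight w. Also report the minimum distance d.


Weight distribution: A_0 = 1, A_2 = 1, A_3 = 2. Minimum distance d = 2.

Enumerate all 2^2 = 4 messages m ∈ F_2^2.
For each, compute codeword c = mG in F_2^4, then tally its weight.
  m = 00 → c = 0000, weight = 0.
  m = 10 → c = 1110, weight = 3.
  m = 01 → c = 0011, weight = 2.
  m = 11 → c = 1101, weight = 3.
Tally weights:
  weight 0: 1 codewords.
  weight 2: 1 codewords.
  weight 3: 2 codewords.
Minimum distance d = smallest w > 0 with A_w > 0 = 2.
Sanity: Σ A_w = 4 = 2^2 = 4 ✓.


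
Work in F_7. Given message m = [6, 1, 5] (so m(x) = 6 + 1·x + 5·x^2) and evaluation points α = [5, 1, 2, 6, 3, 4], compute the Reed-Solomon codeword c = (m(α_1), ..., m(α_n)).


c = [3, 5, 0, 3, 5, 6]

Message polynomial: m(x) = 6 + 1·x + 5·x^2 (mod 7).
For each evaluation point α_i, compute m(α_i) mod 7:
  α_1 = 5: Horner steps 5 → 5 → 3, so m(5) = 3.
  α_2 = 1: Horner steps 5 → 6 → 5, so m(1) = 5.
  α_3 = 2: Horner steps 5 → 4 → 0, so m(2) = 0.
  α_4 = 6: Horner steps 5 → 3 → 3, so m(6) = 3.
  α_5 = 3: Horner steps 5 → 2 → 5, so m(3) = 5.
  α_6 = 4: Horner steps 5 → 0 → 6, so m(4) = 6.
Codeword c = [3, 5, 0, 3, 5, 6] ∈ F_7^6.


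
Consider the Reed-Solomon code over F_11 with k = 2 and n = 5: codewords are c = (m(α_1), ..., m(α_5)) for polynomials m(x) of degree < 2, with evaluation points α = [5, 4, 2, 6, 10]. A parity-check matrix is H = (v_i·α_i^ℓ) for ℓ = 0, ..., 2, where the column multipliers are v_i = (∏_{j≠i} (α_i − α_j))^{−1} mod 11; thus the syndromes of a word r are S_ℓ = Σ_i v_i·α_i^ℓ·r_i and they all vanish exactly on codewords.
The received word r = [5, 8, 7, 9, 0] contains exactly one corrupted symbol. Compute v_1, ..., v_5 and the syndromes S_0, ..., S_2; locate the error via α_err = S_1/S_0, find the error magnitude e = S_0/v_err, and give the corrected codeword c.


S = (6, 8, 7), error at position 1, error magnitude e = 2, c = [3, 8, 7, 9, 0].

Step 1: column multipliers v_i = (∏_{j≠i}(α_i − α_j))^{−1} mod 11.
  i = 1 (α = 5): (5−4)(5−2)(5−6)(5−10) = 1·3·(−1)·(−5) = 15 ≡ 4, so v_1 = 4^{−1} = 3 (mod 11).
  i = 2 (α = 4): (4−5)(4−2)(4−6)(4−10) = (−1)·2·(−2)·(−6) = −24 ≡ 9, so v_2 = 9^{−1} = 5 (mod 11).
  i = 3 (α = 2): (2−5)(2−4)(2−6)(2−10) = (−3)·(−2)·(−4)·(−8) = 192 ≡ 5, so v_3 = 5^{−1} = 9 (mod 11).
  i = 4 (α = 6): (6−5)(6−4)(6−2)(6−10) = 1·2·4·(−4) = −32 ≡ 1, so v_4 = 1^{−1} = 1 (mod 11).
  i = 5 (α = 10): (10−5)(10−4)(10−2)(10−6) = 5·6·8·4 = 960 ≡ 3, so v_5 = 3^{−1} = 4 (mod 11).
  v = [3, 5, 9, 1, 4].
Step 2: syndromes of r = [5, 8, 7, 9, 0] (all sums mod 11).
  S_0 = Σ v_i r_i = 3·5 + 5·8 + 9·7 + 1·9 + 4·0 = 127 ≡ 6.
  S_1 = Σ v_i α_i r_i = 3·5·5 + 5·4·8 + 9·2·7 + 1·6·9 + 4·10·0 = 415 ≡ 8.
  α_i^2 mod 11 = [3, 5, 4, 3, 1].
  S_2 = Σ v_i α_i^2 r_i = 3·3·5 + 5·5·8 + 9·4·7 + 1·3·9 + 4·1·0 = 524 ≡ 7.
  S = (6, 8, 7) ≠ 0, so r is not a codeword (an error is present).
Step 3: locate the error. For a single error e at position i, S_ℓ = v_i·e·α_i^ℓ, so α_err = S_1/S_0.
  S_0^{−1} = 6^{−1} = 2 (mod 11), so α_err = 8·2 = 16 ≡ 5 = α_1. Error position i = 1.
  Consistency check: S_2/S_1 = 7·7 = 49 ≡ 5 = α_err ✓ (single-error assumption holds).
Step 4: error magnitude e = S_0/v_1 = S_0·∏_{j≠1}(α_1 − α_j) = 6·4 = 24 ≡ 2 (mod 11).
Step 5: correct position 1: c_1 = r_1 − e = 5 − 2 ≡ 3 (mod 11). Hence c = [3, 8, 7, 9, 0].
  Check: interpolating c through the α_i gives m(x) = 6 + 6·x (degree < 2) with m(α_i) = c_i for every i, so c is indeed a codeword.


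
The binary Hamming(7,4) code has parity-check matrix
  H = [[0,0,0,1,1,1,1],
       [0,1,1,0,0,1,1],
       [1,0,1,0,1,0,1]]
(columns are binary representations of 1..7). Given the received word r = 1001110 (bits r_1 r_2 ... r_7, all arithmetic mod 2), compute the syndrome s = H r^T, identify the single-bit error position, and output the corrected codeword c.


s = (1, 1, 0)^T, error position = 6, corrected codeword c = 1001100

Compute s = H r^T mod 2 one row at a time:
  s_1 = 1 + 1 + 1 + 0 = 3 ≡ 1 (mod 2).
  s_2 = 0 + 0 + 1 + 0 = 1 ≡ 1 (mod 2).
  s_3 = 1 + 0 + 1 + 0 = 2 ≡ 0 (mod 2).
s = (1, 1, 0)^T — this equals column 6 of H (binary 110), so error is at position 6.
Correct: flip bit 6 of r = 1001110 to get c = 1001100.


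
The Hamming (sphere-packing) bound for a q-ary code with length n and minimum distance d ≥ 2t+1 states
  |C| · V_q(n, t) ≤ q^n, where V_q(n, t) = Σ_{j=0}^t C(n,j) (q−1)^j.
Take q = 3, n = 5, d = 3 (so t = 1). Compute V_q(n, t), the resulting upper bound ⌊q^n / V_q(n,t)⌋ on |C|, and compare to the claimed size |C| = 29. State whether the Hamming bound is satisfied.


V_q(n, t) = 11, q^n = 243, Hamming bound = 22, |C| = 29 > bound (violated).

Step 1: Compute V_q(n, t) = Σ_{j=0}^1 C(n, j) (q−1)^j.
  j = 0: C(5,0)·(2)^0 = 1·1 = 1.
  j = 1: C(5,1)·(2)^1 = 5·2 = 10.
  V_q(n, t) = 1 + 10 = 11.
Step 2: q^n = 3^5 = 243.
Step 3: Hamming bound ⌊q^n / V_q(n,t)⌋ = ⌊243/11⌋ = 22.
Step 4: Compare |C| = 29 to 22: violated.
The claimed |C| lies above the Hamming bound, so no 3-ary code of length 5 with d ≥ 3 can have 29 codewords.


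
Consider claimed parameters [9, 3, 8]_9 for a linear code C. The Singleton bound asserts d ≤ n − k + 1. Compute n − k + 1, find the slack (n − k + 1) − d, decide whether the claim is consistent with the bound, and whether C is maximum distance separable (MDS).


Singleton RHS = n − k + 1 = 7, slack = -1, bound violated (no such code; not MDS).

Singleton bound: d ≤ n − k + 1.
Here n = 9, k = 3, so n − k + 1 = 7.
Given d = 8, check d ≤ 7: NO.
Slack = (n − k + 1) − d = -1.
The slack is negative: d = 8 exceeds n − k + 1 = 7 by 1, so the Singleton bound is violated and no linear [9, 3, 8]_9 code can exist. In particular it is not MDS (MDS requires d = n − k + 1 exactly).
Description: the claimed parameters are [9, 3, 8]_9; such a code would be impossible (violates the Singleton bound).


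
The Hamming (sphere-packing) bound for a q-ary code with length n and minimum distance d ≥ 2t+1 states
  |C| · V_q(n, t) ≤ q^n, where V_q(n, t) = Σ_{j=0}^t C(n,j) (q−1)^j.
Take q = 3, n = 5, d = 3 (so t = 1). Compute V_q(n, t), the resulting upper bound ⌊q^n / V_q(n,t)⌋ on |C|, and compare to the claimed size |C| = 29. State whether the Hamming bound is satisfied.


V_q(n, t) = 11, q^n = 243, Hamming bound = 22, |C| = 29 > bound (violated).

Step 1: Compute V_q(n, t) = Σ_{j=0}^1 C(n, j) (q−1)^j.
  j = 0: C(5,0)·(2)^0 = 1·1 = 1.
  j = 1: C(5,1)·(2)^1 = 5·2 = 10.
  V_q(n, t) = 1 + 10 = 11.
Step 2: q^n = 3^5 = 243.
Step 3: Hamming bound ⌊q^n / V_q(n,t)⌋ = ⌊243/11⌋ = 22.
Step 4: Compare |C| = 29 to 22: violated.
The claimed |C| lies above the Hamming bound, so no 3-ary code of length 5 with d ≥ 3 can have 29 codewords.


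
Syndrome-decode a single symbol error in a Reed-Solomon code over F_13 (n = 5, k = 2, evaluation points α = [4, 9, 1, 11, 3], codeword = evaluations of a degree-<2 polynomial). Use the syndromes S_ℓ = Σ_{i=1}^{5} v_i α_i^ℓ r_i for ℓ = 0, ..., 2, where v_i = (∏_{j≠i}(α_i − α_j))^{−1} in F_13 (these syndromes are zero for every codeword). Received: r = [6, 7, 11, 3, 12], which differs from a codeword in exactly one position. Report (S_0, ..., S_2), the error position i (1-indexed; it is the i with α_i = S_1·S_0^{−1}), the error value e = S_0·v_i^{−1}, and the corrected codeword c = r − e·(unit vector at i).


S = (5, 6, 2), error at position 2, error magnitude e = 5, c = [6, 2, 11, 3, 12].

Step 1: column multipliers v_i = (∏_{j≠i}(α_i − α_j))^{−1} mod 13.
  i = 1 (α = 4): (4−9)(4−1)(4−11)(4−3) = (−5)·3·(−7)·1 = 105 ≡ 1, so v_1 = 1^{−1} = 1 (mod 13).
  i = 2 (α = 9): (9−4)(9−1)(9−11)(9−3) = 5·8·(−2)·6 = −480 ≡ 1, so v_2 = 1^{−1} = 1 (mod 13).
  i = 3 (α = 1): (1−4)(1−9)(1−11)(1−3) = (−3)·(−8)·(−10)·(−2) = 480 ≡ 12, so v_3 = 12^{−1} = 12 (mod 13).
  i = 4 (α = 11): (11−4)(11−9)(11−1)(11−3) = 7·2·10·8 = 1120 ≡ 2, so v_4 = 2^{−1} = 7 (mod 13).
  i = 5 (α = 3): (3−4)(3−9)(3−1)(3−11) = (−1)·(−6)·2·(−8) = −96 ≡ 8, so v_5 = 8^{−1} = 5 (mod 13).
  v = [1, 1, 12, 7, 5].
Step 2: syndromes of r = [6, 7, 11, 3, 12] (all sums mod 13).
  S_0 = Σ v_i r_i = 1·6 + 1·7 + 12·11 + 7·3 + 5·12 = 226 ≡ 5.
  S_1 = Σ v_i α_i r_i = 1·4·6 + 1·9·7 + 12·1·11 + 7·11·3 + 5·3·12 = 630 ≡ 6.
  α_i^2 mod 13 = [3, 3, 1, 4, 9].
  S_2 = Σ v_i α_i^2 r_i = 1·3·6 + 1·3·7 + 12·1·11 + 7·4·3 + 5·9·12 = 795 ≡ 2.
  S = (5, 6, 2) ≠ 0, so r is not a codeword (an error is present).
Step 3: locate the error. For a single error e at position i, S_ℓ = v_i·e·α_i^ℓ, so α_err = S_1/S_0.
  S_0^{−1} = 5^{−1} = 8 (mod 13), so α_err = 6·8 = 48 ≡ 9 = α_2. Error position i = 2.
  Consistency check: S_2/S_1 = 2·11 = 22 ≡ 9 = α_err ✓ (single-error assumption holds).
Step 4: error magnitude e = S_0/v_2 = S_0·∏_{j≠2}(α_2 − α_j) = 5·1 = 5 ≡ 5 (mod 13).
Step 5: correct position 2: c_2 = r_2 − e = 7 − 5 ≡ 2 (mod 13). Hence c = [6, 2, 11, 3, 12].
  Check: interpolating c through the α_i gives m(x) = 4 + 7·x (degree < 2) with m(α_i) = c_i for every i, so c is indeed a codeword.


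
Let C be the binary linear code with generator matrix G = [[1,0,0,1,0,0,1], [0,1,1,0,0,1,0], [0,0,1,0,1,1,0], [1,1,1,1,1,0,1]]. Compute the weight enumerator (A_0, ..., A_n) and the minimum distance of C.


Weight distribution: A_0 = 1, A_1 = 1, A_2 = 3, A_3 = 4, A_4 = 1, A_5 = 3, A_6 = 3. Minimum distance d = 1.

Enumerate all 2^4 = 16 messages m ∈ F_2^4.
For each, compute codeword c = mG in F_2^7, then tally its weight.
  m = 0000 → c = 0000000, weight = 0.
  m = 1000 → c = 1001001, weight = 3.
  m = 0100 → c = 0110010, weight = 3.
  m = 1100 → c = 1111011, weight = 6.
  m = 0010 → c = 0010110, weight = 3.
  m = 1010 → c = 1011111, weight = 6.
  m = 0110 → c = 0100100, weight = 2.
  m = 1110 → c = 1101101, weight = 5.
  m = 0001 → c = 1111101, weight = 6.
  m = 1001 → c = 0110100, weight = 3.
  m = 0101 → c = 1001111, weight = 5.
  m = 1101 → c = 0000110, weight = 2.
  m = 0011 → c = 1101011, weight = 5.
  m = 1011 → c = 0100010, weight = 2.
  m = 0111 → c = 1011001, weight = 4.
  m = 1111 → c = 0010000, weight = 1.
Tally weights:
  weight 0: 1 codewords.
  weight 1: 1 codewords.
  weight 2: 3 codewords.
  weight 3: 4 codewords.
  weight 4: 1 codewords.
  weight 5: 3 codewords.
  weight 6: 3 codewords.
Minimum distance d = smallest w > 0 with A_w > 0 = 1.
Sanity: Σ A_w = 16 = 2^4 = 16 ✓.


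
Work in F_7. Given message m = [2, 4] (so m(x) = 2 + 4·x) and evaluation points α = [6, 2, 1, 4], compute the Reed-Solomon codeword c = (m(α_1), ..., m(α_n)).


c = [5, 3, 6, 4]

Message polynomial: m(x) = 2 + 4·x (mod 7).
For each evaluation point α_i, compute m(α_i) mod 7:
  α_1 = 6: Horner steps 4 → 5, so m(6) = 5.
  α_2 = 2: Horner steps 4 → 3, so m(2) = 3.
  α_3 = 1: Horner steps 4 → 6, so m(1) = 6.
  α_4 = 4: Horner steps 4 → 4, so m(4) = 4.
Codeword c = [5, 3, 6, 4] ∈ F_7^4.


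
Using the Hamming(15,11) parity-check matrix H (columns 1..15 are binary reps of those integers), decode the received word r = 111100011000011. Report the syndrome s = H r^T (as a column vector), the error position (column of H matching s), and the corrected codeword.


s = (0, 1, 0, 0)^T, error position = 4, corrected codeword c = 111000011000011

Compute s = H r^T mod 2 one row at a time:
  s_1 = 1 + 1 + 0 + 0 + 0 + 0 + 1 + 1 = 4 ≡ 0 (mod 2).
  s_2 = 1 + 0 + 0 + 0 + 0 + 0 + 1 + 1 = 3 ≡ 1 (mod 2).
  s_3 = 1 + 1 + 0 + 0 + 0 + 0 + 1 + 1 = 4 ≡ 0 (mod 2).
  s_4 = 1 + 1 + 0 + 0 + 1 + 0 + 0 + 1 = 4 ≡ 0 (mod 2).
s = (0, 1, 0, 0)^T — this equals column 4 of H (binary 0100), so error is at position 4.
Correct: flip bit 4 of r = 111100011000011 to get c = 111000011000011.


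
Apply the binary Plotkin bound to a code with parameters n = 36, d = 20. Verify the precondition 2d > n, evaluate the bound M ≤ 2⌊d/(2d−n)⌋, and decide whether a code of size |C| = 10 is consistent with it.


Plotkin bound M ≤ 10; given |C| = 10 ≤ bound (satisfied).

Check applicability: 2d = 40, n = 36.
2d − n = 4 > 0, so Plotkin applies.
Compute d/(2d−n) = 20/4 ≈ 5.0000.
⌊d/(2d−n)⌋ = 5.
Plotkin bound: M ≤ 2·5 = 10.
Given |C| = 10, check: satisfied.
This |C| is at the Plotkin bound.


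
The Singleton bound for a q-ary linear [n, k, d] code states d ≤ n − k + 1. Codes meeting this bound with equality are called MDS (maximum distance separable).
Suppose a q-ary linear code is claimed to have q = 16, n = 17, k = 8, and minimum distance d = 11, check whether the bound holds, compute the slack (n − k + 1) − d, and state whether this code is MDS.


Singleton RHS = n − k + 1 = 10, slack = -1, bound violated (no such code; not MDS).

Singleton bound: d ≤ n − k + 1.
Here n = 17, k = 8, so n − k + 1 = 10.
Given d = 11, check d ≤ 10: NO.
Slack = (n − k + 1) − d = -1.
The slack is negative: d = 11 exceeds n − k + 1 = 10 by 1, so the Singleton bound is violated and no linear [17, 8, 11]_16 code can exist. In particular it is not MDS (MDS requires d = n − k + 1 exactly).
Description: the claimed parameters are [17, 8, 11]_16; such a code would be impossible (violates the Singleton bound).


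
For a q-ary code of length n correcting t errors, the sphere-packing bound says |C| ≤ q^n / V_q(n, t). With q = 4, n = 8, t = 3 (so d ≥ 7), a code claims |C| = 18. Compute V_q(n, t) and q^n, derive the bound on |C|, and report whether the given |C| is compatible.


V_q(n, t) = 1789, q^n = 65536, Hamming bound = 36, |C| = 18 ≤ bound (satisfied).

Step 1: Compute V_q(n, t) = Σ_{j=0}^3 C(n, j) (q−1)^j.
  j = 0: C(8,0)·(3)^0 = 1·1 = 1.
  j = 1: C(8,1)·(3)^1 = 8·3 = 24.
  j = 2: C(8,2)·(3)^2 = 28·9 = 252.
  j = 3: C(8,3)·(3)^3 = 56·27 = 1512.
  V_q(n, t) = 1 + 24 + 252 + 1512 = 1789.
Step 2: q^n = 4^8 = 65536.
Step 3: Hamming bound ⌊q^n / V_q(n,t)⌋ = ⌊65536/1789⌋ = 36.
Step 4: Compare |C| = 18 to 36: satisfied.
The claimed |C| lies below the Hamming bound.


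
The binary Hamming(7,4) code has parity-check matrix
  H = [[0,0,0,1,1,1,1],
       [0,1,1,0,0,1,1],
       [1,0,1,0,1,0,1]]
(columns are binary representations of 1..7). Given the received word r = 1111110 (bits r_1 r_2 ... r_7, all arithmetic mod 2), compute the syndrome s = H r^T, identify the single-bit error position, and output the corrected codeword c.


s = (1, 1, 1)^T, error position = 7, corrected codeword c = 1111111

Compute s = H r^T mod 2 one row at a time:
  s_1 = 1 + 1 + 1 + 0 = 3 ≡ 1 (mod 2).
  s_2 = 1 + 1 + 1 + 0 = 3 ≡ 1 (mod 2).
  s_3 = 1 + 1 + 1 + 0 = 3 ≡ 1 (mod 2).
s = (1, 1, 1)^T — this equals column 7 of H (binary 111), so error is at position 7.
Correct: flip bit 7 of r = 1111110 to get c = 1111111.


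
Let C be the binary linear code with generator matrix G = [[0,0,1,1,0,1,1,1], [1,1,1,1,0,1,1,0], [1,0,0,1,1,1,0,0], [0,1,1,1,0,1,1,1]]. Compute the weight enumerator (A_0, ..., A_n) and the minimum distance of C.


Weight distribution: A_0 = 1, A_1 = 1, A_2 = 1, A_3 = 2, A_4 = 3, A_5 = 5, A_6 = 3. Minimum distance d = 1.

Enumerate all 2^4 = 16 messages m ∈ F_2^4.
For each, compute codeword c = mG in F_2^8, then tally its weight.
  m = 0000 → c = 00000000, weight = 0.
  m = 1000 → c = 00110111, weight = 5.
  m = 0100 → c = 11110110, weight = 6.
  m = 1100 → c = 11000001, weight = 3.
  m = 0010 → c = 10011100, weight = 4.
  m = 1010 → c = 10101011, weight = 5.
  m = 0110 → c = 01101010, weight = 4.
  m = 1110 → c = 01011101, weight = 5.
  m = 0001 → c = 01110111, weight = 6.
  m = 1001 → c = 01000000, weight = 1.
  m = 0101 → c = 10000001, weight = 2.
  m = 1101 → c = 10110110, weight = 5.
  m = 0011 → c = 11101011, weight = 6.
  m = 1011 → c = 11011100, weight = 5.
  m = 0111 → c = 00011101, weight = 4.
  m = 1111 → c = 00101010, weight = 3.
Tally weights:
  weight 0: 1 codewords.
  weight 1: 1 codewords.
  weight 2: 1 codewords.
  weight 3: 2 codewords.
  weight 4: 3 codewords.
  weight 5: 5 codewords.
  weight 6: 3 codewords.
Minimum distance d = smallest w > 0 with A_w > 0 = 1.
Sanity: Σ A_w = 16 = 2^4 = 16 ✓.


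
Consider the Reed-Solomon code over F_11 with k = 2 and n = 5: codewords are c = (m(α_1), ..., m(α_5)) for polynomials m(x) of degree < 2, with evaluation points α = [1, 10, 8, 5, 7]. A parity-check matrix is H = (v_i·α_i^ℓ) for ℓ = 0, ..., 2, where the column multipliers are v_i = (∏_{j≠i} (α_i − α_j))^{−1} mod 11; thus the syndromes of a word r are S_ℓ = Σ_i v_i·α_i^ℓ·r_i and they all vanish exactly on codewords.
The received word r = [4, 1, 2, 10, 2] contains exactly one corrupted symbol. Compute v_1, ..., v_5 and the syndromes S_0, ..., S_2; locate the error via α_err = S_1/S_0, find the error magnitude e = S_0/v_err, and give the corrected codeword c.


S = (2, 5, 7), error at position 3, error magnitude e = 4, c = [4, 1, 9, 10, 2].

Step 1: column multipliers v_i = (∏_{j≠i}(α_i − α_j))^{−1} mod 11.
  i = 1 (α = 1): (1−10)(1−8)(1−5)(1−7) = (−9)·(−7)·(−4)·(−6) = 1512 ≡ 5, so v_1 = 5^{−1} = 9 (mod 11).
  i = 2 (α = 10): (10−1)(10−8)(10−5)(10−7) = 9·2·5·3 = 270 ≡ 6, so v_2 = 6^{−1} = 2 (mod 11).
  i = 3 (α = 8): (8−1)(8−10)(8−5)(8−7) = 7·(−2)·3·1 = −42 ≡ 2, so v_3 = 2^{−1} = 6 (mod 11).
  i = 4 (α = 5): (5−1)(5−10)(5−8)(5−7) = 4·(−5)·(−3)·(−2) = −120 ≡ 1, so v_4 = 1^{−1} = 1 (mod 11).
  i = 5 (α = 7): (7−1)(7−10)(7−8)(7−5) = 6·(−3)·(−1)·2 = 36 ≡ 3, so v_5 = 3^{−1} = 4 (mod 11).
  v = [9, 2, 6, 1, 4].
Step 2: syndromes of r = [4, 1, 2, 10, 2] (all sums mod 11).
  S_0 = Σ v_i r_i = 9·4 + 2·1 + 6·2 + 1·10 + 4·2 = 68 ≡ 2.
  S_1 = Σ v_i α_i r_i = 9·1·4 + 2·10·1 + 6·8·2 + 1·5·10 + 4·7·2 = 258 ≡ 5.
  α_i^2 mod 11 = [1, 1, 9, 3, 5].
  S_2 = Σ v_i α_i^2 r_i = 9·1·4 + 2·1·1 + 6·9·2 + 1·3·10 + 4·5·2 = 216 ≡ 7.
  S = (2, 5, 7) ≠ 0, so r is not a codeword (an error is present).
Step 3: locate the error. For a single error e at position i, S_ℓ = v_i·e·α_i^ℓ, so α_err = S_1/S_0.
  S_0^{−1} = 2^{−1} = 6 (mod 11), so α_err = 5·6 = 30 ≡ 8 = α_3. Error position i = 3.
  Consistency check: S_2/S_1 = 7·9 = 63 ≡ 8 = α_err ✓ (single-error assumption holds).
Step 4: error magnitude e = S_0/v_3 = S_0·∏_{j≠3}(α_3 − α_j) = 2·2 = 4 ≡ 4 (mod 11).
Step 5: correct position 3: c_3 = r_3 − e = 2 − 4 ≡ 9 (mod 11). Hence c = [4, 1, 9, 10, 2].
  Check: interpolating c through the α_i gives m(x) = 8 + 7·x (degree < 2) with m(α_i) = c_i for every i, so c is indeed a codeword.


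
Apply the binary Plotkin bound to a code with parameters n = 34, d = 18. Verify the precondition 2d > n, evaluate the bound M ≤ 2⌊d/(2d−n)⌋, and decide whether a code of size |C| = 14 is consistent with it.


Plotkin bound M ≤ 18; given |C| = 14 ≤ bound (satisfied).

Check applicability: 2d = 36, n = 34.
2d − n = 2 > 0, so Plotkin applies.
Compute d/(2d−n) = 18/2 ≈ 9.0000.
⌊d/(2d−n)⌋ = 9.
Plotkin bound: M ≤ 2·9 = 18.
Given |C| = 14, check: satisfied.
This |C| is below the Plotkin bound.


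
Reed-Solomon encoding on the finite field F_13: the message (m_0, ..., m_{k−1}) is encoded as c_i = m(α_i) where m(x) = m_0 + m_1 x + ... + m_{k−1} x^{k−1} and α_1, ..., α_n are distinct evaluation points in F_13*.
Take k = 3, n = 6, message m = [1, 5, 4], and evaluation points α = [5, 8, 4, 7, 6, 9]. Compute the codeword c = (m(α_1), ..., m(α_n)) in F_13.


c = [9, 11, 7, 11, 6, 6]

Message polynomial: m(x) = 1 + 5·x + 4·x^2 (mod 13).
For each evaluation point α_i, compute m(α_i) mod 13:
  α_1 = 5: Horner steps 4 → 12 → 9, so m(5) = 9.
  α_2 = 8: Horner steps 4 → 11 → 11, so m(8) = 11.
  α_3 = 4: Horner steps 4 → 8 → 7, so m(4) = 7.
  α_4 = 7: Horner steps 4 → 7 → 11, so m(7) = 11.
  α_5 = 6: Horner steps 4 → 3 → 6, so m(6) = 6.
  α_6 = 9: Horner steps 4 → 2 → 6, so m(9) = 6.
Codeword c = [9, 11, 7, 11, 6, 6] ∈ F_13^6.


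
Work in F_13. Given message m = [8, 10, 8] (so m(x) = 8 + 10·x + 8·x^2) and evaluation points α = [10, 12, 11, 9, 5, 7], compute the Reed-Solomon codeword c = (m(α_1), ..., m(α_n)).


c = [11, 6, 7, 5, 11, 2]

Message polynomial: m(x) = 8 + 10·x + 8·x^2 (mod 13).
For each evaluation point α_i, compute m(α_i) mod 13:
  α_1 = 10: Horner steps 8 → 12 → 11, so m(10) = 11.
  α_2 = 12: Horner steps 8 → 2 → 6, so m(12) = 6.
  α_3 = 11: Horner steps 8 → 7 → 7, so m(11) = 7.
  α_4 = 9: Horner steps 8 → 4 → 5, so m(9) = 5.
  α_5 = 5: Horner steps 8 → 11 → 11, so m(5) = 11.
  α_6 = 7: Horner steps 8 → 1 → 2, so m(7) = 2.
Codeword c = [11, 6, 7, 5, 11, 2] ∈ F_13^6.


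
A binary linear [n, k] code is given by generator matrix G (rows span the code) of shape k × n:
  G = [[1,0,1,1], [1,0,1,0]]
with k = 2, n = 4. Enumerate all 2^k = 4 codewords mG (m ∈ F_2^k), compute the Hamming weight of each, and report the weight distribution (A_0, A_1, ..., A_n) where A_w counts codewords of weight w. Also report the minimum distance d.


Weight distribution: A_0 = 1, A_1 = 1, A_2 = 1, A_3 = 1. Minimum distance d = 1.

Enumerate all 2^2 = 4 messages m ∈ F_2^2.
For each, compute codeword c = mG in F_2^4, then tally its weight.
  m = 00 → c = 0000, weight = 0.
  m = 10 → c = 1011, weight = 3.
  m = 01 → c = 1010, weight = 2.
  m = 11 → c = 0001, weight = 1.
Tally weights:
  weight 0: 1 codewords.
  weight 1: 1 codewords.
  weight 2: 1 codewords.
  weight 3: 1 codewords.
Minimum distance d = smallest w > 0 with A_w > 0 = 1.
Sanity: Σ A_w = 4 = 2^2 = 4 ✓.


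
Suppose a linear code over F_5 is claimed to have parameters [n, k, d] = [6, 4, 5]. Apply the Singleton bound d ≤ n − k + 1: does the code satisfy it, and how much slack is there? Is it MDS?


Singleton RHS = n − k + 1 = 3, slack = -2, bound violated (no such code; not MDS).

Singleton bound: d ≤ n − k + 1.
Here n = 6, k = 4, so n − k + 1 = 3.
Given d = 5, check d ≤ 3: NO.
Slack = (n − k + 1) − d = -2.
The slack is negative: d = 5 exceeds n − k + 1 = 3 by 2, so the Singleton bound is violated and no linear [6, 4, 5]_5 code can exist. In particular it is not MDS (MDS requires d = n − k + 1 exactly).
Description: the claimed parameters are [6, 4, 5]_5; such a code would be impossible (violates the Singleton bound).


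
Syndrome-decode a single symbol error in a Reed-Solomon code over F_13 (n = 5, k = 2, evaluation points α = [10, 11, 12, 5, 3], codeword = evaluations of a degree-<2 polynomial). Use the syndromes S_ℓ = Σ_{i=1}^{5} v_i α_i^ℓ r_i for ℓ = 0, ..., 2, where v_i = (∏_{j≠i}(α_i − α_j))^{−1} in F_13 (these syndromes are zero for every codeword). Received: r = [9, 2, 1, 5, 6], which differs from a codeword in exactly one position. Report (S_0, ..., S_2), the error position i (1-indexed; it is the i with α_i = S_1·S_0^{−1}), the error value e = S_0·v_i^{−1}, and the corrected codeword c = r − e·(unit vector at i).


S = (5, 8, 5), error at position 3, error magnitude e = 6, c = [9, 2, 8, 5, 6].

Step 1: column multipliers v_i = (∏_{j≠i}(α_i − α_j))^{−1} mod 13.
  i = 1 (α = 10): (10−11)(10−12)(10−5)(10−3) = (−1)·(−2)·5·7 = 70 ≡ 5, so v_1 = 5^{−1} = 8 (mod 13).
  i = 2 (α = 11): (11−10)(11−12)(11−5)(11−3) = 1·(−1)·6·8 = −48 ≡ 4, so v_2 = 4^{−1} = 10 (mod 13).
  i = 3 (α = 12): (12−10)(12−11)(12−5)(12−3) = 2·1·7·9 = 126 ≡ 9, so v_3 = 9^{−1} = 3 (mod 13).
  i = 4 (α = 5): (5−10)(5−11)(5−12)(5−3) = (−5)·(−6)·(−7)·2 = −420 ≡ 9, so v_4 = 9^{−1} = 3 (mod 13).
  i = 5 (α = 3): (3−10)(3−11)(3−12)(3−5) = (−7)·(−8)·(−9)·(−2) = 1008 ≡ 7, so v_5 = 7^{−1} = 2 (mod 13).
  v = [8, 10, 3, 3, 2].
Step 2: syndromes of r = [9, 2, 1, 5, 6] (all sums mod 13).
  S_0 = Σ v_i r_i = 8·9 + 10·2 + 3·1 + 3·5 + 2·6 = 122 ≡ 5.
  S_1 = Σ v_i α_i r_i = 8·10·9 + 10·11·2 + 3·12·1 + 3·5·5 + 2·3·6 = 1087 ≡ 8.
  α_i^2 mod 13 = [9, 4, 1, 12, 9].
  S_2 = Σ v_i α_i^2 r_i = 8·9·9 + 10·4·2 + 3·1·1 + 3·12·5 + 2·9·6 = 1019 ≡ 5.
  S = (5, 8, 5) ≠ 0, so r is not a codeword (an error is present).
Step 3: locate the error. For a single error e at position i, S_ℓ = v_i·e·α_i^ℓ, so α_err = S_1/S_0.
  S_0^{−1} = 5^{−1} = 8 (mod 13), so α_err = 8·8 = 64 ≡ 12 = α_3. Error position i = 3.
  Consistency check: S_2/S_1 = 5·5 = 25 ≡ 12 = α_err ✓ (single-error assumption holds).
Step 4: error magnitude e = S_0/v_3 = S_0·∏_{j≠3}(α_3 − α_j) = 5·9 = 45 ≡ 6 (mod 13).
Step 5: correct position 3: c_3 = r_3 − e = 1 − 6 ≡ 8 (mod 13). Hence c = [9, 2, 8, 5, 6].
  Check: interpolating c through the α_i gives m(x) = 1 + 6·x (degree < 2) with m(α_i) = c_i for every i, so c is indeed a codeword.


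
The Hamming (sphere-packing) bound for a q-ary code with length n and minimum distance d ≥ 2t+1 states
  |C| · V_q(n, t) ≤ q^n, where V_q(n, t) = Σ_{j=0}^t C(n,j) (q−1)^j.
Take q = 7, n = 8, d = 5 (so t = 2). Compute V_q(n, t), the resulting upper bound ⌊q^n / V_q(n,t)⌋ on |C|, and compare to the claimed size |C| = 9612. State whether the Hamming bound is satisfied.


V_q(n, t) = 1057, q^n = 5764801, Hamming bound = 5453, |C| = 9612 > bound (violated).

Step 1: Compute V_q(n, t) = Σ_{j=0}^2 C(n, j) (q−1)^j.
  j = 0: C(8,0)·(6)^0 = 1·1 = 1.
  j = 1: C(8,1)·(6)^1 = 8·6 = 48.
  j = 2: C(8,2)·(6)^2 = 28·36 = 1008.
  V_q(n, t) = 1 + 48 + 1008 = 1057.
Step 2: q^n = 7^8 = 5764801.
Step 3: Hamming bound ⌊q^n / V_q(n,t)⌋ = ⌊5764801/1057⌋ = 5453.
Step 4: Compare |C| = 9612 to 5453: violated.
The claimed |C| lies above the Hamming bound, so no 7-ary code of length 8 with d ≥ 5 can have 9612 codewords.


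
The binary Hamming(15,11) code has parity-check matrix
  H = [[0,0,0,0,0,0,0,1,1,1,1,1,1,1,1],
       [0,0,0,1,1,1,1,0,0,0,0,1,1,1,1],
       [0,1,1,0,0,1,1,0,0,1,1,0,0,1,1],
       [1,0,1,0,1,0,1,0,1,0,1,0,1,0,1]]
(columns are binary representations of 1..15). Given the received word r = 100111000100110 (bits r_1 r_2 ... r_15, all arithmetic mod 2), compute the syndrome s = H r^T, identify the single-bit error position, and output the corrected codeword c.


s = (1, 1, 1, 1)^T, error position = 15, corrected codeword c = 100111000100111

Compute s = H r^T mod 2 one row at a time:
  s_1 = 0 + 0 + 1 + 0 + 0 + 1 + 1 + 0 = 3 ≡ 1 (mod 2).
  s_2 = 1 + 1 + 1 + 0 + 0 + 1 + 1 + 0 = 5 ≡ 1 (mod 2).
  s_3 = 0 + 0 + 1 + 0 + 1 + 0 + 1 + 0 = 3 ≡ 1 (mod 2).
  s_4 = 1 + 0 + 1 + 0 + 0 + 0 + 1 + 0 = 3 ≡ 1 (mod 2).
s = (1, 1, 1, 1)^T — this equals column 15 of H (binary 1111), so error is at position 15.
Correct: flip bit 15 of r = 100111000100110 to get c = 100111000100111.
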